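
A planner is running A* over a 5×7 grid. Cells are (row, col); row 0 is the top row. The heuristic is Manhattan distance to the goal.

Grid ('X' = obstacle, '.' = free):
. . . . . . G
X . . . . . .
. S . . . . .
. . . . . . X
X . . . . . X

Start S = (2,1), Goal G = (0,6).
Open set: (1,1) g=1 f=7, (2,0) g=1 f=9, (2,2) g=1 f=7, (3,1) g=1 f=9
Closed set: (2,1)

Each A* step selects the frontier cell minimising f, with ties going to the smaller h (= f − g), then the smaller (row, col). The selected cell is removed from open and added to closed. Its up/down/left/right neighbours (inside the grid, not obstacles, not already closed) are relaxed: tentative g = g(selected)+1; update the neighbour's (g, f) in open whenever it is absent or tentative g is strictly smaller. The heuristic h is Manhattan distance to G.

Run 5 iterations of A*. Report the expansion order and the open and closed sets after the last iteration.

step 1: expand (1,1) (f=7, h=6) → closed; open now [(0,1) g=2 f=7, (1,2) g=2 f=7, (2,0) g=1 f=9, (2,2) g=1 f=7, (3,1) g=1 f=9]
step 2: expand (0,1) (f=7, h=5) → closed; open now [(0,0) g=3 f=9, (0,2) g=3 f=7, (1,2) g=2 f=7, (2,0) g=1 f=9, (2,2) g=1 f=7, (3,1) g=1 f=9]
step 3: expand (0,2) (f=7, h=4) → closed; open now [(0,0) g=3 f=9, (0,3) g=4 f=7, (1,2) g=2 f=7, (2,0) g=1 f=9, (2,2) g=1 f=7, (3,1) g=1 f=9]
step 4: expand (0,3) (f=7, h=3) → closed; open now [(0,0) g=3 f=9, (0,4) g=5 f=7, (1,2) g=2 f=7, (1,3) g=5 f=9, (2,0) g=1 f=9, (2,2) g=1 f=7, (3,1) g=1 f=9]
step 5: expand (0,4) (f=7, h=2) → closed; open now [(0,0) g=3 f=9, (0,5) g=6 f=7, (1,2) g=2 f=7, (1,3) g=5 f=9, (1,4) g=6 f=9, (2,0) g=1 f=9, (2,2) g=1 f=7, (3,1) g=1 f=9]

order=[(1,1) → (0,1) → (0,2) → (0,3) → (0,4)]; open=[(0,0) g=3 f=9, (0,5) g=6 f=7, (1,2) g=2 f=7, (1,3) g=5 f=9, (1,4) g=6 f=9, (2,0) g=1 f=9, (2,2) g=1 f=7, (3,1) g=1 f=9]; closed=[(0,1), (0,2), (0,3), (0,4), (1,1), (2,1)]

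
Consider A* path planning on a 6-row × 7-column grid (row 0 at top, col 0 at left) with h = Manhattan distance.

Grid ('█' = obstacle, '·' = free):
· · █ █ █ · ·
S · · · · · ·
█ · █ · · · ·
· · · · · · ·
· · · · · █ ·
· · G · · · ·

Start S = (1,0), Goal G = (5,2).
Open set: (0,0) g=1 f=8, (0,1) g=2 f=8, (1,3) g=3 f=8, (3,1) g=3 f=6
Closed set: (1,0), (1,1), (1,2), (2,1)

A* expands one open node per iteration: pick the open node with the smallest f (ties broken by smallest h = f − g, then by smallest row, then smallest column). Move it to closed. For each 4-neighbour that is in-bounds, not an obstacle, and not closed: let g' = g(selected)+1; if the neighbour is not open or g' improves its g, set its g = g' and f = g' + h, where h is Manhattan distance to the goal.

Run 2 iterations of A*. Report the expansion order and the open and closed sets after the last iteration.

step 1: expand (3,1) (f=6, h=3) → closed; open now [(0,0) g=1 f=8, (0,1) g=2 f=8, (1,3) g=3 f=8, (3,0) g=4 f=8, (3,2) g=4 f=6, (4,1) g=4 f=6]
step 2: expand (3,2) (f=6, h=2) → closed; open now [(0,0) g=1 f=8, (0,1) g=2 f=8, (1,3) g=3 f=8, (3,0) g=4 f=8, (3,3) g=5 f=8, (4,1) g=4 f=6, (4,2) g=5 f=6]

order=[(3,1) → (3,2)]; open=[(0,0) g=1 f=8, (0,1) g=2 f=8, (1,3) g=3 f=8, (3,0) g=4 f=8, (3,3) g=5 f=8, (4,1) g=4 f=6, (4,2) g=5 f=6]; closed=[(1,0), (1,1), (1,2), (2,1), (3,1), (3,2)]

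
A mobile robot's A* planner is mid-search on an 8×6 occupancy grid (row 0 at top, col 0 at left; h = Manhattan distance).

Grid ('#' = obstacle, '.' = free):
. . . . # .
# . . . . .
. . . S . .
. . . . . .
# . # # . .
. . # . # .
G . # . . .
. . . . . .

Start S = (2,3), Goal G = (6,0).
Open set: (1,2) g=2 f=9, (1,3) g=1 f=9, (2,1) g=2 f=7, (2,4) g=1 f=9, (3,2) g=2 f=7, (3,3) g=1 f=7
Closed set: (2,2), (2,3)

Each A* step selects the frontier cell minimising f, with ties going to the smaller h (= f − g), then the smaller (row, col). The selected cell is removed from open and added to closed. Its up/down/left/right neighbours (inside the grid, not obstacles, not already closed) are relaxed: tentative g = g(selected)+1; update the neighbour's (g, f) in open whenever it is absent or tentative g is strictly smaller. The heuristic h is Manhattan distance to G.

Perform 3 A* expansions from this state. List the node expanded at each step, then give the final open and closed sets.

step 1: expand (2,1) (f=7, h=5) → closed; open now [(1,1) g=3 f=9, (1,2) g=2 f=9, (1,3) g=1 f=9, (2,0) g=3 f=7, (2,4) g=1 f=9, (3,1) g=3 f=7, (3,2) g=2 f=7, (3,3) g=1 f=7]
step 2: expand (2,0) (f=7, h=4) → closed; open now [(1,1) g=3 f=9, (1,2) g=2 f=9, (1,3) g=1 f=9, (2,4) g=1 f=9, (3,0) g=4 f=7, (3,1) g=3 f=7, (3,2) g=2 f=7, (3,3) g=1 f=7]
step 3: expand (3,0) (f=7, h=3) → closed; open now [(1,1) g=3 f=9, (1,2) g=2 f=9, (1,3) g=1 f=9, (2,4) g=1 f=9, (3,1) g=3 f=7, (3,2) g=2 f=7, (3,3) g=1 f=7]

order=[(2,1) → (2,0) → (3,0)]; open=[(1,1) g=3 f=9, (1,2) g=2 f=9, (1,3) g=1 f=9, (2,4) g=1 f=9, (3,1) g=3 f=7, (3,2) g=2 f=7, (3,3) g=1 f=7]; closed=[(2,0), (2,1), (2,2), (2,3), (3,0)]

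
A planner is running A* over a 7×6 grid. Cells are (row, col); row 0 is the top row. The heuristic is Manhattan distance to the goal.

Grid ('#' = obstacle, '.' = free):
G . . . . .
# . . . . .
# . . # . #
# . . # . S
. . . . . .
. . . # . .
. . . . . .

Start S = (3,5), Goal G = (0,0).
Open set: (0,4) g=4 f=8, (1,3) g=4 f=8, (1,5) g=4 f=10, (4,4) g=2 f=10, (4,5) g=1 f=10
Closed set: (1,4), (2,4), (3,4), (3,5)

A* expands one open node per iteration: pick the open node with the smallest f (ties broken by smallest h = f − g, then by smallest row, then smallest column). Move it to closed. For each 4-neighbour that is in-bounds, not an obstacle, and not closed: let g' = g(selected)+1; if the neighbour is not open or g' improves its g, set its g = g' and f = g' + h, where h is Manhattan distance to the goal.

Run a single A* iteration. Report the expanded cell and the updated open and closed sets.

step 1: expand (0,4) (f=8, h=4) → closed; open now [(0,3) g=5 f=8, (0,5) g=5 f=10, (1,3) g=4 f=8, (1,5) g=4 f=10, (4,4) g=2 f=10, (4,5) g=1 f=10]

expanded=(0,4); open=[(0,3) g=5 f=8, (0,5) g=5 f=10, (1,3) g=4 f=8, (1,5) g=4 f=10, (4,4) g=2 f=10, (4,5) g=1 f=10]; closed=[(0,4), (1,4), (2,4), (3,4), (3,5)]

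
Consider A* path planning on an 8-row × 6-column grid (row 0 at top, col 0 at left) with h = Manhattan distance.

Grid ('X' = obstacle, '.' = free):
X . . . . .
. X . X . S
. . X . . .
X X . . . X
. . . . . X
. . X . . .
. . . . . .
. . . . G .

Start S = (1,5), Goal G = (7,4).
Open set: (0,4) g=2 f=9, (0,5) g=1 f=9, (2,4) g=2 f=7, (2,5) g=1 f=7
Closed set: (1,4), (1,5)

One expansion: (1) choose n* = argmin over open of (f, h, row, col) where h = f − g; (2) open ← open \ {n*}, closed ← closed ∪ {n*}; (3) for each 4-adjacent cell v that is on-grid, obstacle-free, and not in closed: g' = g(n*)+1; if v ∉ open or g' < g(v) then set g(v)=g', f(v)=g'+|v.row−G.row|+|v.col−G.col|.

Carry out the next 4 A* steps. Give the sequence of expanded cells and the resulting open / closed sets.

order=[(2,4) → (3,4) → (4,4) → (5,4)]; open=[(0,4) g=2 f=9, (0,5) g=1 f=9, (2,3) g=3 f=9, (2,5) g=1 f=7, (3,3) g=4 f=9, (4,3) g=5 f=9, (5,3) g=6 f=9, (5,5) g=6 f=9, (6,4) g=6 f=7]; closed=[(1,4), (1,5), (2,4), (3,4), (4,4), (5,4)]

step 1: expand (2,4) (f=7, h=5) → closed; open now [(0,4) g=2 f=9, (0,5) g=1 f=9, (2,3) g=3 f=9, (2,5) g=1 f=7, (3,4) g=3 f=7]
step 2: expand (3,4) (f=7, h=4) → closed; open now [(0,4) g=2 f=9, (0,5) g=1 f=9, (2,3) g=3 f=9, (2,5) g=1 f=7, (3,3) g=4 f=9, (4,4) g=4 f=7]
step 3: expand (4,4) (f=7, h=3) → closed; open now [(0,4) g=2 f=9, (0,5) g=1 f=9, (2,3) g=3 f=9, (2,5) g=1 f=7, (3,3) g=4 f=9, (4,3) g=5 f=9, (5,4) g=5 f=7]
step 4: expand (5,4) (f=7, h=2) → closed; open now [(0,4) g=2 f=9, (0,5) g=1 f=9, (2,3) g=3 f=9, (2,5) g=1 f=7, (3,3) g=4 f=9, (4,3) g=5 f=9, (5,3) g=6 f=9, (5,5) g=6 f=9, (6,4) g=6 f=7]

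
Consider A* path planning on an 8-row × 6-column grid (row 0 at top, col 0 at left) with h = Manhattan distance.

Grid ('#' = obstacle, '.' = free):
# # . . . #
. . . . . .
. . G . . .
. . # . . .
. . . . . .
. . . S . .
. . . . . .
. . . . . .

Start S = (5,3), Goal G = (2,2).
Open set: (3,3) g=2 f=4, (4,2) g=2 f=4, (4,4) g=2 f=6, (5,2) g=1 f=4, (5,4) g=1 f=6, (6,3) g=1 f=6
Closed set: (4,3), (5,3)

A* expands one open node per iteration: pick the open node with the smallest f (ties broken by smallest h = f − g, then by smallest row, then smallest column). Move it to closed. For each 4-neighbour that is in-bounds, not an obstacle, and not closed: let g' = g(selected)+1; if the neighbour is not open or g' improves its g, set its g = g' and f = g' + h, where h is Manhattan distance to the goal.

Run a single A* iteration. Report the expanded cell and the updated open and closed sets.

expanded=(3,3); open=[(2,3) g=3 f=4, (3,4) g=3 f=6, (4,2) g=2 f=4, (4,4) g=2 f=6, (5,2) g=1 f=4, (5,4) g=1 f=6, (6,3) g=1 f=6]; closed=[(3,3), (4,3), (5,3)]

step 1: expand (3,3) (f=4, h=2) → closed; open now [(2,3) g=3 f=4, (3,4) g=3 f=6, (4,2) g=2 f=4, (4,4) g=2 f=6, (5,2) g=1 f=4, (5,4) g=1 f=6, (6,3) g=1 f=6]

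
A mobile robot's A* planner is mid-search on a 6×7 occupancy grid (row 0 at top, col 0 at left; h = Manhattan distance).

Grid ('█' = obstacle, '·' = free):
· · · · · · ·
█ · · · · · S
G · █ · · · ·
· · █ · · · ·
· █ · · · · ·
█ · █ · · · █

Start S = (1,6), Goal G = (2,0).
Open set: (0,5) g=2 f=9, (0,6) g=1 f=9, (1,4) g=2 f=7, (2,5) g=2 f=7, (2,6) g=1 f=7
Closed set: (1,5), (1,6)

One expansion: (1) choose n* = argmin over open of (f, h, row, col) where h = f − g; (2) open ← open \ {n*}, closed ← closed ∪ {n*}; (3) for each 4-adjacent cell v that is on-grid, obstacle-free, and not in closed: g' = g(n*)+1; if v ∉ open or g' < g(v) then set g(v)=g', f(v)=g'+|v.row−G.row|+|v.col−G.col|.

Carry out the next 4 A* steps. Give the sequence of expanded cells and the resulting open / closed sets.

step 1: expand (1,4) (f=7, h=5) → closed; open now [(0,4) g=3 f=9, (0,5) g=2 f=9, (0,6) g=1 f=9, (1,3) g=3 f=7, (2,4) g=3 f=7, (2,5) g=2 f=7, (2,6) g=1 f=7]
step 2: expand (1,3) (f=7, h=4) → closed; open now [(0,3) g=4 f=9, (0,4) g=3 f=9, (0,5) g=2 f=9, (0,6) g=1 f=9, (1,2) g=4 f=7, (2,3) g=4 f=7, (2,4) g=3 f=7, (2,5) g=2 f=7, (2,6) g=1 f=7]
step 3: expand (1,2) (f=7, h=3) → closed; open now [(0,2) g=5 f=9, (0,3) g=4 f=9, (0,4) g=3 f=9, (0,5) g=2 f=9, (0,6) g=1 f=9, (1,1) g=5 f=7, (2,3) g=4 f=7, (2,4) g=3 f=7, (2,5) g=2 f=7, (2,6) g=1 f=7]
step 4: expand (1,1) (f=7, h=2) → closed; open now [(0,1) g=6 f=9, (0,2) g=5 f=9, (0,3) g=4 f=9, (0,4) g=3 f=9, (0,5) g=2 f=9, (0,6) g=1 f=9, (2,1) g=6 f=7, (2,3) g=4 f=7, (2,4) g=3 f=7, (2,5) g=2 f=7, (2,6) g=1 f=7]

order=[(1,4) → (1,3) → (1,2) → (1,1)]; open=[(0,1) g=6 f=9, (0,2) g=5 f=9, (0,3) g=4 f=9, (0,4) g=3 f=9, (0,5) g=2 f=9, (0,6) g=1 f=9, (2,1) g=6 f=7, (2,3) g=4 f=7, (2,4) g=3 f=7, (2,5) g=2 f=7, (2,6) g=1 f=7]; closed=[(1,1), (1,2), (1,3), (1,4), (1,5), (1,6)]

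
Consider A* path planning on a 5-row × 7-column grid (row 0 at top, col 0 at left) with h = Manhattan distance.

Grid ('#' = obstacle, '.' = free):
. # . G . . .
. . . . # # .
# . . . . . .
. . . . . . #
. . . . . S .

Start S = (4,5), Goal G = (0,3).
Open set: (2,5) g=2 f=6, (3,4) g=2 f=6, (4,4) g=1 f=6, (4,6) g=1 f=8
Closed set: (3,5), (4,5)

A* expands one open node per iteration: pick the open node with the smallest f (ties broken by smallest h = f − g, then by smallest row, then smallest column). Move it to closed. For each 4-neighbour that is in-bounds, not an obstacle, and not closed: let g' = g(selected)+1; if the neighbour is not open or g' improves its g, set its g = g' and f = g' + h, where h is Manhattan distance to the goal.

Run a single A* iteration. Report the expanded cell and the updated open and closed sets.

expanded=(2,5); open=[(2,4) g=3 f=6, (2,6) g=3 f=8, (3,4) g=2 f=6, (4,4) g=1 f=6, (4,6) g=1 f=8]; closed=[(2,5), (3,5), (4,5)]

step 1: expand (2,5) (f=6, h=4) → closed; open now [(2,4) g=3 f=6, (2,6) g=3 f=8, (3,4) g=2 f=6, (4,4) g=1 f=6, (4,6) g=1 f=8]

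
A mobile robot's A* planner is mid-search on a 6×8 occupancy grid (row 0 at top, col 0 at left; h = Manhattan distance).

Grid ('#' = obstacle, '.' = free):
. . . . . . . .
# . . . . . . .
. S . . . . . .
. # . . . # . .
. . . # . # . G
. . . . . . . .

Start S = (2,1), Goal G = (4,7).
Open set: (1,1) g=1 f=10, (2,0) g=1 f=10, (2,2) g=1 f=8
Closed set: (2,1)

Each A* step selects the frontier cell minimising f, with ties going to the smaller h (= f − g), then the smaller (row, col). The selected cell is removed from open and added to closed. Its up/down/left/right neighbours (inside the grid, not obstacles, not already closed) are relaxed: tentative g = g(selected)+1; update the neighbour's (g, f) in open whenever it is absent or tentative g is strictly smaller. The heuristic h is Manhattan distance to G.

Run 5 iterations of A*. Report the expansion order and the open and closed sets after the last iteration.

order=[(2,2) → (2,3) → (2,4) → (2,5) → (2,6)]; open=[(1,1) g=1 f=10, (1,2) g=2 f=10, (1,3) g=3 f=10, (1,4) g=4 f=10, (1,5) g=5 f=10, (1,6) g=6 f=10, (2,0) g=1 f=10, (2,7) g=6 f=8, (3,2) g=2 f=8, (3,3) g=3 f=8, (3,4) g=4 f=8, (3,6) g=6 f=8]; closed=[(2,1), (2,2), (2,3), (2,4), (2,5), (2,6)]

step 1: expand (2,2) (f=8, h=7) → closed; open now [(1,1) g=1 f=10, (1,2) g=2 f=10, (2,0) g=1 f=10, (2,3) g=2 f=8, (3,2) g=2 f=8]
step 2: expand (2,3) (f=8, h=6) → closed; open now [(1,1) g=1 f=10, (1,2) g=2 f=10, (1,3) g=3 f=10, (2,0) g=1 f=10, (2,4) g=3 f=8, (3,2) g=2 f=8, (3,3) g=3 f=8]
step 3: expand (2,4) (f=8, h=5) → closed; open now [(1,1) g=1 f=10, (1,2) g=2 f=10, (1,3) g=3 f=10, (1,4) g=4 f=10, (2,0) g=1 f=10, (2,5) g=4 f=8, (3,2) g=2 f=8, (3,3) g=3 f=8, (3,4) g=4 f=8]
step 4: expand (2,5) (f=8, h=4) → closed; open now [(1,1) g=1 f=10, (1,2) g=2 f=10, (1,3) g=3 f=10, (1,4) g=4 f=10, (1,5) g=5 f=10, (2,0) g=1 f=10, (2,6) g=5 f=8, (3,2) g=2 f=8, (3,3) g=3 f=8, (3,4) g=4 f=8]
step 5: expand (2,6) (f=8, h=3) → closed; open now [(1,1) g=1 f=10, (1,2) g=2 f=10, (1,3) g=3 f=10, (1,4) g=4 f=10, (1,5) g=5 f=10, (1,6) g=6 f=10, (2,0) g=1 f=10, (2,7) g=6 f=8, (3,2) g=2 f=8, (3,3) g=3 f=8, (3,4) g=4 f=8, (3,6) g=6 f=8]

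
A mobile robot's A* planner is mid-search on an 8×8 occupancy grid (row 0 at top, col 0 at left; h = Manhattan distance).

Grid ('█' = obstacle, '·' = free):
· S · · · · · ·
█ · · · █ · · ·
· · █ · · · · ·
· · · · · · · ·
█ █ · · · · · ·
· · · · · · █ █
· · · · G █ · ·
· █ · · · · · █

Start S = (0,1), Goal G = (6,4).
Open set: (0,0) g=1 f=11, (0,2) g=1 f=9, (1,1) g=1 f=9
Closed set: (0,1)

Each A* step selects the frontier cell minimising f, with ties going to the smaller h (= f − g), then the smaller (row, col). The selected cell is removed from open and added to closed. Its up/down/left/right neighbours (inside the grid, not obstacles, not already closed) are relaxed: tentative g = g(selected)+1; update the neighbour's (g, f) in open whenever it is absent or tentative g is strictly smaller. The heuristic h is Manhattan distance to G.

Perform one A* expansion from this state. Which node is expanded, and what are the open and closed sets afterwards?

expanded=(0,2); open=[(0,0) g=1 f=11, (0,3) g=2 f=9, (1,1) g=1 f=9, (1,2) g=2 f=9]; closed=[(0,1), (0,2)]

step 1: expand (0,2) (f=9, h=8) → closed; open now [(0,0) g=1 f=11, (0,3) g=2 f=9, (1,1) g=1 f=9, (1,2) g=2 f=9]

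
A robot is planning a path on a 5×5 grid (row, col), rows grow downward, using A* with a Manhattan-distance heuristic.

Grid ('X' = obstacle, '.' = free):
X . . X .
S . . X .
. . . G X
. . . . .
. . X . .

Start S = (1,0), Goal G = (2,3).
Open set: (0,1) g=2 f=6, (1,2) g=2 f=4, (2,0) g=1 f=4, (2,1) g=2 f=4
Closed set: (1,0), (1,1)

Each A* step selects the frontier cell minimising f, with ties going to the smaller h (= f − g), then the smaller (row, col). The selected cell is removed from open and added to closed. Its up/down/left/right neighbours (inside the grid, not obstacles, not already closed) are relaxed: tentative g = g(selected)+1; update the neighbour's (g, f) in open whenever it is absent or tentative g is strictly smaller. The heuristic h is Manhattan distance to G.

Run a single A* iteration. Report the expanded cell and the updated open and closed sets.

expanded=(1,2); open=[(0,1) g=2 f=6, (0,2) g=3 f=6, (2,0) g=1 f=4, (2,1) g=2 f=4, (2,2) g=3 f=4]; closed=[(1,0), (1,1), (1,2)]

step 1: expand (1,2) (f=4, h=2) → closed; open now [(0,1) g=2 f=6, (0,2) g=3 f=6, (2,0) g=1 f=4, (2,1) g=2 f=4, (2,2) g=3 f=4]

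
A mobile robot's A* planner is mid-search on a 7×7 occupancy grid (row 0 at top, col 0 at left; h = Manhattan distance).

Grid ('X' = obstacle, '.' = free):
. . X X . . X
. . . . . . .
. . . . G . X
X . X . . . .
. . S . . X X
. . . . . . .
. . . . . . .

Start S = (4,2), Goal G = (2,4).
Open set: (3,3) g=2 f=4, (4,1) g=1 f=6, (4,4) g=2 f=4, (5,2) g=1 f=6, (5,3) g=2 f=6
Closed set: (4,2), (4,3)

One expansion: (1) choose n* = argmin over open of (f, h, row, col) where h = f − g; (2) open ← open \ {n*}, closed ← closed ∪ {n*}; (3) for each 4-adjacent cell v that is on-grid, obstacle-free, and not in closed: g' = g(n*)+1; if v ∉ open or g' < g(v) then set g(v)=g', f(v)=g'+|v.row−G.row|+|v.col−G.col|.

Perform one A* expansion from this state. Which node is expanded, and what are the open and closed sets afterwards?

step 1: expand (3,3) (f=4, h=2) → closed; open now [(2,3) g=3 f=4, (3,4) g=3 f=4, (4,1) g=1 f=6, (4,4) g=2 f=4, (5,2) g=1 f=6, (5,3) g=2 f=6]

expanded=(3,3); open=[(2,3) g=3 f=4, (3,4) g=3 f=4, (4,1) g=1 f=6, (4,4) g=2 f=4, (5,2) g=1 f=6, (5,3) g=2 f=6]; closed=[(3,3), (4,2), (4,3)]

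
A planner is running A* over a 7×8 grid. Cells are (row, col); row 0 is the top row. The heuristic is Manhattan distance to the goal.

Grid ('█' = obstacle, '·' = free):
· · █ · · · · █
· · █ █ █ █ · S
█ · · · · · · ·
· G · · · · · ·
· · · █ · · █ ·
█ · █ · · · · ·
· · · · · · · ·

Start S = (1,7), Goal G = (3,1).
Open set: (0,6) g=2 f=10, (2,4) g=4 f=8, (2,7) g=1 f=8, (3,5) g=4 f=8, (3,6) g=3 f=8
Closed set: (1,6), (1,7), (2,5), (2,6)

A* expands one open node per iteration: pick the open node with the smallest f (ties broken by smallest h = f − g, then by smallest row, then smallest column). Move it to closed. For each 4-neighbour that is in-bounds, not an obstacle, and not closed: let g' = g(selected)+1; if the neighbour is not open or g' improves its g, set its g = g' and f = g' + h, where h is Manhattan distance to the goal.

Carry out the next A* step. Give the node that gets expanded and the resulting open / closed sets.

expanded=(2,4); open=[(0,6) g=2 f=10, (2,3) g=5 f=8, (2,7) g=1 f=8, (3,4) g=5 f=8, (3,5) g=4 f=8, (3,6) g=3 f=8]; closed=[(1,6), (1,7), (2,4), (2,5), (2,6)]

step 1: expand (2,4) (f=8, h=4) → closed; open now [(0,6) g=2 f=10, (2,3) g=5 f=8, (2,7) g=1 f=8, (3,4) g=5 f=8, (3,5) g=4 f=8, (3,6) g=3 f=8]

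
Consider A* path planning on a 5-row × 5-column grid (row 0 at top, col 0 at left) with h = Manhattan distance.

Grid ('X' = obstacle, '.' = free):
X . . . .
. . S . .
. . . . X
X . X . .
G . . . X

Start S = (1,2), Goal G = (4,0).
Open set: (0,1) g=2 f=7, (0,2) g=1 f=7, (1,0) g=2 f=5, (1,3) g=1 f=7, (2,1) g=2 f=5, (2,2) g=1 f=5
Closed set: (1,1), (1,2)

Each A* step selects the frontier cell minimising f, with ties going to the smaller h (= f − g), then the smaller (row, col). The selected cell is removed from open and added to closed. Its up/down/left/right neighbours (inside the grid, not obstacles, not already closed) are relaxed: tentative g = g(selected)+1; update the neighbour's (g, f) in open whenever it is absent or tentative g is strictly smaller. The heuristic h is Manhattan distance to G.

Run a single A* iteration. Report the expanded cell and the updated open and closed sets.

step 1: expand (1,0) (f=5, h=3) → closed; open now [(0,1) g=2 f=7, (0,2) g=1 f=7, (1,3) g=1 f=7, (2,0) g=3 f=5, (2,1) g=2 f=5, (2,2) g=1 f=5]

expanded=(1,0); open=[(0,1) g=2 f=7, (0,2) g=1 f=7, (1,3) g=1 f=7, (2,0) g=3 f=5, (2,1) g=2 f=5, (2,2) g=1 f=5]; closed=[(1,0), (1,1), (1,2)]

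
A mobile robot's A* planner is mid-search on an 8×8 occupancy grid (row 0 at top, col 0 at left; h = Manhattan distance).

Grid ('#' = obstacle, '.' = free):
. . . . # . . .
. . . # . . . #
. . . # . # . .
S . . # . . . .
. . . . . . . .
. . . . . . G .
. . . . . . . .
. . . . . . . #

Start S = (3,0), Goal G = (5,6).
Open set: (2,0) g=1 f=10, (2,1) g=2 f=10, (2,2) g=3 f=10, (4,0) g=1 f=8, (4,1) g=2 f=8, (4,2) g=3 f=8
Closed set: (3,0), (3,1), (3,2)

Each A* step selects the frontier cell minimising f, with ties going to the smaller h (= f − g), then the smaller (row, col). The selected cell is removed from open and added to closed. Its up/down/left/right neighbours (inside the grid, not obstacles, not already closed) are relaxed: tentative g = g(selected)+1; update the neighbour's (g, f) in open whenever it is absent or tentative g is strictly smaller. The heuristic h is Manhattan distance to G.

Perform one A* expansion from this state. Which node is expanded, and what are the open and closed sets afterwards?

expanded=(4,2); open=[(2,0) g=1 f=10, (2,1) g=2 f=10, (2,2) g=3 f=10, (4,0) g=1 f=8, (4,1) g=2 f=8, (4,3) g=4 f=8, (5,2) g=4 f=8]; closed=[(3,0), (3,1), (3,2), (4,2)]

step 1: expand (4,2) (f=8, h=5) → closed; open now [(2,0) g=1 f=10, (2,1) g=2 f=10, (2,2) g=3 f=10, (4,0) g=1 f=8, (4,1) g=2 f=8, (4,3) g=4 f=8, (5,2) g=4 f=8]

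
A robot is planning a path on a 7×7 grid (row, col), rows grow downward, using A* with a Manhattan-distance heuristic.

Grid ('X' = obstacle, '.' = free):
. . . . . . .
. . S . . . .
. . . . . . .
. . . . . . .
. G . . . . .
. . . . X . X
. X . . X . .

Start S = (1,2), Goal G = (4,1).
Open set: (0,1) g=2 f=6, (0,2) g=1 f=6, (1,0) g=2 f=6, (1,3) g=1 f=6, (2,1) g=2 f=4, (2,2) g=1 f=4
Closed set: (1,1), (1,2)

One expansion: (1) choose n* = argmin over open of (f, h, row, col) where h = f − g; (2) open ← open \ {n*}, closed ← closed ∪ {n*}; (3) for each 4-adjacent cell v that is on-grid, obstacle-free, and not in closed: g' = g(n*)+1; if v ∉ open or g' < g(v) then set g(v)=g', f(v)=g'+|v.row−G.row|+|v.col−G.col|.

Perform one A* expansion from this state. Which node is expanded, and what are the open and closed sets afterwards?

expanded=(2,1); open=[(0,1) g=2 f=6, (0,2) g=1 f=6, (1,0) g=2 f=6, (1,3) g=1 f=6, (2,0) g=3 f=6, (2,2) g=1 f=4, (3,1) g=3 f=4]; closed=[(1,1), (1,2), (2,1)]

step 1: expand (2,1) (f=4, h=2) → closed; open now [(0,1) g=2 f=6, (0,2) g=1 f=6, (1,0) g=2 f=6, (1,3) g=1 f=6, (2,0) g=3 f=6, (2,2) g=1 f=4, (3,1) g=3 f=4]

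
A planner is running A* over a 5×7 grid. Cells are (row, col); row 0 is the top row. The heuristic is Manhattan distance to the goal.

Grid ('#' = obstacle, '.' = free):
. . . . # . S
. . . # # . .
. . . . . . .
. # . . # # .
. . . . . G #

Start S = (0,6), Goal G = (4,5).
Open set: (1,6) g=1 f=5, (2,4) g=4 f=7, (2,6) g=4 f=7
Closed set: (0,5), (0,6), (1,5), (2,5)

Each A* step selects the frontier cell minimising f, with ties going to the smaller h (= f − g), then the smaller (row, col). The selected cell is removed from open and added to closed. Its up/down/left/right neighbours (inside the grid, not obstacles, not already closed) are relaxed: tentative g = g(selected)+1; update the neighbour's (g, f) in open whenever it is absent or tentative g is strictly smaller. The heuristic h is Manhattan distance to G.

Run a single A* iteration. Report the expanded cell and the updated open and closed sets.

step 1: expand (1,6) (f=5, h=4) → closed; open now [(2,4) g=4 f=7, (2,6) g=2 f=5]

expanded=(1,6); open=[(2,4) g=4 f=7, (2,6) g=2 f=5]; closed=[(0,5), (0,6), (1,5), (1,6), (2,5)]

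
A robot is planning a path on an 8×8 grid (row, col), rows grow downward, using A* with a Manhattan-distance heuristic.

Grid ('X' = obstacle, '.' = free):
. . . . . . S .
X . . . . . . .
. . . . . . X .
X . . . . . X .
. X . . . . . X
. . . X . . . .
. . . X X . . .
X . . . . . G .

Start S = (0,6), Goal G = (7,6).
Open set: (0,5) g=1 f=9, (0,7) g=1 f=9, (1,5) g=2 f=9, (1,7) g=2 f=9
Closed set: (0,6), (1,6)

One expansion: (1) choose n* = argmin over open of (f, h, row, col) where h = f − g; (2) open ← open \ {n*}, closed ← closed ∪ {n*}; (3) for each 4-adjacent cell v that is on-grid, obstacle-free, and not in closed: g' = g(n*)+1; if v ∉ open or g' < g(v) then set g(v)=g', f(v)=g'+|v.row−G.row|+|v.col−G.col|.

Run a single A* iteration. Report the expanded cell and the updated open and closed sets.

step 1: expand (1,5) (f=9, h=7) → closed; open now [(0,5) g=1 f=9, (0,7) g=1 f=9, (1,4) g=3 f=11, (1,7) g=2 f=9, (2,5) g=3 f=9]

expanded=(1,5); open=[(0,5) g=1 f=9, (0,7) g=1 f=9, (1,4) g=3 f=11, (1,7) g=2 f=9, (2,5) g=3 f=9]; closed=[(0,6), (1,5), (1,6)]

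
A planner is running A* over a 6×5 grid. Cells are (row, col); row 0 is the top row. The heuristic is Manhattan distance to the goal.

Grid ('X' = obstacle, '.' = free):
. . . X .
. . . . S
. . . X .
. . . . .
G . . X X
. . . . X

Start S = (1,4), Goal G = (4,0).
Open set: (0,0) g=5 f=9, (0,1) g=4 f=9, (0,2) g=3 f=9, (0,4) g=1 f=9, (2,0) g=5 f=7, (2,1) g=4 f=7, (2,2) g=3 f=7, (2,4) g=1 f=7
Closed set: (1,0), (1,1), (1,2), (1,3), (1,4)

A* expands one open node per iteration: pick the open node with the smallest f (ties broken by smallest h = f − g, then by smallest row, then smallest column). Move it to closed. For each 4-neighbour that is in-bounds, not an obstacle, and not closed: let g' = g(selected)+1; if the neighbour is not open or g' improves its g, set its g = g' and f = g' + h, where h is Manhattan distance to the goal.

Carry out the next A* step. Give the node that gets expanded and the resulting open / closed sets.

expanded=(2,0); open=[(0,0) g=5 f=9, (0,1) g=4 f=9, (0,2) g=3 f=9, (0,4) g=1 f=9, (2,1) g=4 f=7, (2,2) g=3 f=7, (2,4) g=1 f=7, (3,0) g=6 f=7]; closed=[(1,0), (1,1), (1,2), (1,3), (1,4), (2,0)]

step 1: expand (2,0) (f=7, h=2) → closed; open now [(0,0) g=5 f=9, (0,1) g=4 f=9, (0,2) g=3 f=9, (0,4) g=1 f=9, (2,1) g=4 f=7, (2,2) g=3 f=7, (2,4) g=1 f=7, (3,0) g=6 f=7]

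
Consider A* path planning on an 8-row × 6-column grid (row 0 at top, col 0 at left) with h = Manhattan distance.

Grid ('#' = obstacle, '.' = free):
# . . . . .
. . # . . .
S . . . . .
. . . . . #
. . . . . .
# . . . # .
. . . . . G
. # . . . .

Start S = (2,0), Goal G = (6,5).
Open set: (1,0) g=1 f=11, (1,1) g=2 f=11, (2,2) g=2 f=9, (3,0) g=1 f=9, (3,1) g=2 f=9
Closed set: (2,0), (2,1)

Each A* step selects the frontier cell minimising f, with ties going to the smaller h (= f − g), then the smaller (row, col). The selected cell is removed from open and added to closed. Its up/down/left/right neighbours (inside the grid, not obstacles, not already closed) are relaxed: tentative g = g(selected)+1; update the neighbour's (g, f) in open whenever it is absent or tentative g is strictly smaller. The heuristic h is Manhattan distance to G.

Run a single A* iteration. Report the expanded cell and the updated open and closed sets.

step 1: expand (2,2) (f=9, h=7) → closed; open now [(1,0) g=1 f=11, (1,1) g=2 f=11, (2,3) g=3 f=9, (3,0) g=1 f=9, (3,1) g=2 f=9, (3,2) g=3 f=9]

expanded=(2,2); open=[(1,0) g=1 f=11, (1,1) g=2 f=11, (2,3) g=3 f=9, (3,0) g=1 f=9, (3,1) g=2 f=9, (3,2) g=3 f=9]; closed=[(2,0), (2,1), (2,2)]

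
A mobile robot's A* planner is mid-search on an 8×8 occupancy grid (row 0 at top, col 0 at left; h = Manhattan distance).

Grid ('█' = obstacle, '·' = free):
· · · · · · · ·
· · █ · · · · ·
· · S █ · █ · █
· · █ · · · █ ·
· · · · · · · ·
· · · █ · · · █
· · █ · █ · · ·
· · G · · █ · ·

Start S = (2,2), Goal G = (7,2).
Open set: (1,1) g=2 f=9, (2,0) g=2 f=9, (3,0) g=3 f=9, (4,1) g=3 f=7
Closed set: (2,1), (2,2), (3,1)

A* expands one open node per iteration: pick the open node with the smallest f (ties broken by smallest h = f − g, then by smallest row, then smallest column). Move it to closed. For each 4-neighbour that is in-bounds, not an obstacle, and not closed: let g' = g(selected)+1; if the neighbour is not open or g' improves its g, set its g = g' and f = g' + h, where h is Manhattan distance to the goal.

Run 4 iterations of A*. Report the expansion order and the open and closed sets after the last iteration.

step 1: expand (4,1) (f=7, h=4) → closed; open now [(1,1) g=2 f=9, (2,0) g=2 f=9, (3,0) g=3 f=9, (4,0) g=4 f=9, (4,2) g=4 f=7, (5,1) g=4 f=7]
step 2: expand (4,2) (f=7, h=3) → closed; open now [(1,1) g=2 f=9, (2,0) g=2 f=9, (3,0) g=3 f=9, (4,0) g=4 f=9, (4,3) g=5 f=9, (5,1) g=4 f=7, (5,2) g=5 f=7]
step 3: expand (5,2) (f=7, h=2) → closed; open now [(1,1) g=2 f=9, (2,0) g=2 f=9, (3,0) g=3 f=9, (4,0) g=4 f=9, (4,3) g=5 f=9, (5,1) g=4 f=7]
step 4: expand (5,1) (f=7, h=3) → closed; open now [(1,1) g=2 f=9, (2,0) g=2 f=9, (3,0) g=3 f=9, (4,0) g=4 f=9, (4,3) g=5 f=9, (5,0) g=5 f=9, (6,1) g=5 f=7]

order=[(4,1) → (4,2) → (5,2) → (5,1)]; open=[(1,1) g=2 f=9, (2,0) g=2 f=9, (3,0) g=3 f=9, (4,0) g=4 f=9, (4,3) g=5 f=9, (5,0) g=5 f=9, (6,1) g=5 f=7]; closed=[(2,1), (2,2), (3,1), (4,1), (4,2), (5,1), (5,2)]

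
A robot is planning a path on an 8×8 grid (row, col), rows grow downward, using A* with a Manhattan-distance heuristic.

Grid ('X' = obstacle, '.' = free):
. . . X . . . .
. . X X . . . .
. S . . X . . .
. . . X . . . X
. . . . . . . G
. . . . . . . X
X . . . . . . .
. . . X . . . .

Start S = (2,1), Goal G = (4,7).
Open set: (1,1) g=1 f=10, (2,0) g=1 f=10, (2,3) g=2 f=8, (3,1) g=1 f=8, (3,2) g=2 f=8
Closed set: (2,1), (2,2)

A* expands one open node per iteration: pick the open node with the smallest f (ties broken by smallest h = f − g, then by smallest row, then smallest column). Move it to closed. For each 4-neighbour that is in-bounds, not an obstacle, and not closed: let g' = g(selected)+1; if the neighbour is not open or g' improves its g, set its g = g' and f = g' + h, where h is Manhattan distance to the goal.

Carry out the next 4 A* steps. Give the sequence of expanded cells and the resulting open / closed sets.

step 1: expand (2,3) (f=8, h=6) → closed; open now [(1,1) g=1 f=10, (2,0) g=1 f=10, (3,1) g=1 f=8, (3,2) g=2 f=8]
step 2: expand (3,2) (f=8, h=6) → closed; open now [(1,1) g=1 f=10, (2,0) g=1 f=10, (3,1) g=1 f=8, (4,2) g=3 f=8]
step 3: expand (4,2) (f=8, h=5) → closed; open now [(1,1) g=1 f=10, (2,0) g=1 f=10, (3,1) g=1 f=8, (4,1) g=4 f=10, (4,3) g=4 f=8, (5,2) g=4 f=10]
step 4: expand (4,3) (f=8, h=4) → closed; open now [(1,1) g=1 f=10, (2,0) g=1 f=10, (3,1) g=1 f=8, (4,1) g=4 f=10, (4,4) g=5 f=8, (5,2) g=4 f=10, (5,3) g=5 f=10]

order=[(2,3) → (3,2) → (4,2) → (4,3)]; open=[(1,1) g=1 f=10, (2,0) g=1 f=10, (3,1) g=1 f=8, (4,1) g=4 f=10, (4,4) g=5 f=8, (5,2) g=4 f=10, (5,3) g=5 f=10]; closed=[(2,1), (2,2), (2,3), (3,2), (4,2), (4,3)]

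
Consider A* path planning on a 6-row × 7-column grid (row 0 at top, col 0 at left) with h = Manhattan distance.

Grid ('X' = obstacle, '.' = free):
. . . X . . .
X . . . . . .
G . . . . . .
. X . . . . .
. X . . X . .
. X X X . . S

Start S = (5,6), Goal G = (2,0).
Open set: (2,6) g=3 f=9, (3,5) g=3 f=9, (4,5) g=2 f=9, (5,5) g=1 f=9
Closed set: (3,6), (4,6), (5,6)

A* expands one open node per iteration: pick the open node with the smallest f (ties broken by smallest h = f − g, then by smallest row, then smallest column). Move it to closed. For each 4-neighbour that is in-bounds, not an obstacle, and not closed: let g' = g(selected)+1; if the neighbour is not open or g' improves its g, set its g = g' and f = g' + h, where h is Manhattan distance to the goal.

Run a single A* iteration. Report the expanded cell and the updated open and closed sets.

step 1: expand (2,6) (f=9, h=6) → closed; open now [(1,6) g=4 f=11, (2,5) g=4 f=9, (3,5) g=3 f=9, (4,5) g=2 f=9, (5,5) g=1 f=9]

expanded=(2,6); open=[(1,6) g=4 f=11, (2,5) g=4 f=9, (3,5) g=3 f=9, (4,5) g=2 f=9, (5,5) g=1 f=9]; closed=[(2,6), (3,6), (4,6), (5,6)]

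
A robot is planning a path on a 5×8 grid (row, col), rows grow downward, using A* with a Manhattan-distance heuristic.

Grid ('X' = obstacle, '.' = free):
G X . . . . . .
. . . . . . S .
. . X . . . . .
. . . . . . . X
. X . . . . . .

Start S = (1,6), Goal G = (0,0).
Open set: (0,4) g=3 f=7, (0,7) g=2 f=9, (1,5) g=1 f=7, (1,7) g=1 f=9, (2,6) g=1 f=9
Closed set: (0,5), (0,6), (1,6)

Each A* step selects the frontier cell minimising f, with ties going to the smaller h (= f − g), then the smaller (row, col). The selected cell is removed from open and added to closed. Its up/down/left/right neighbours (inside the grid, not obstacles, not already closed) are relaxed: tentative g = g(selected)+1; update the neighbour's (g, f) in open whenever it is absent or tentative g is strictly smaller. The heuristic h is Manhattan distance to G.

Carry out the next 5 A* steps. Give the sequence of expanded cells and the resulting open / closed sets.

order=[(0,4) → (0,3) → (0,2) → (1,5) → (1,4)]; open=[(0,7) g=2 f=9, (1,2) g=6 f=9, (1,3) g=3 f=7, (1,7) g=1 f=9, (2,4) g=3 f=9, (2,5) g=2 f=9, (2,6) g=1 f=9]; closed=[(0,2), (0,3), (0,4), (0,5), (0,6), (1,4), (1,5), (1,6)]

step 1: expand (0,4) (f=7, h=4) → closed; open now [(0,3) g=4 f=7, (0,7) g=2 f=9, (1,4) g=4 f=9, (1,5) g=1 f=7, (1,7) g=1 f=9, (2,6) g=1 f=9]
step 2: expand (0,3) (f=7, h=3) → closed; open now [(0,2) g=5 f=7, (0,7) g=2 f=9, (1,3) g=5 f=9, (1,4) g=4 f=9, (1,5) g=1 f=7, (1,7) g=1 f=9, (2,6) g=1 f=9]
step 3: expand (0,2) (f=7, h=2) → closed; open now [(0,7) g=2 f=9, (1,2) g=6 f=9, (1,3) g=5 f=9, (1,4) g=4 f=9, (1,5) g=1 f=7, (1,7) g=1 f=9, (2,6) g=1 f=9]
step 4: expand (1,5) (f=7, h=6) → closed; open now [(0,7) g=2 f=9, (1,2) g=6 f=9, (1,3) g=5 f=9, (1,4) g=2 f=7, (1,7) g=1 f=9, (2,5) g=2 f=9, (2,6) g=1 f=9]
step 5: expand (1,4) (f=7, h=5) → closed; open now [(0,7) g=2 f=9, (1,2) g=6 f=9, (1,3) g=3 f=7, (1,7) g=1 f=9, (2,4) g=3 f=9, (2,5) g=2 f=9, (2,6) g=1 f=9]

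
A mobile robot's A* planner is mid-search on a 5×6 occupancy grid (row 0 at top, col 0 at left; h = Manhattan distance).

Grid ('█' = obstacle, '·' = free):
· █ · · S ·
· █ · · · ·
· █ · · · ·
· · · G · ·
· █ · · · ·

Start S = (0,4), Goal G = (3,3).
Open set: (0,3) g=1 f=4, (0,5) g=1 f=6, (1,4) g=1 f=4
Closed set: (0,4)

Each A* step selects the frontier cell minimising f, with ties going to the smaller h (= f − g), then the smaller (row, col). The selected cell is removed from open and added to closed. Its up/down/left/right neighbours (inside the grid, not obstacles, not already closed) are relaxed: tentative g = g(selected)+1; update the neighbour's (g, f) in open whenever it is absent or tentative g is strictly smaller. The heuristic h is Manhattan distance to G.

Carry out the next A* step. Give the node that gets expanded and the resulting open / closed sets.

step 1: expand (0,3) (f=4, h=3) → closed; open now [(0,2) g=2 f=6, (0,5) g=1 f=6, (1,3) g=2 f=4, (1,4) g=1 f=4]

expanded=(0,3); open=[(0,2) g=2 f=6, (0,5) g=1 f=6, (1,3) g=2 f=4, (1,4) g=1 f=4]; closed=[(0,3), (0,4)]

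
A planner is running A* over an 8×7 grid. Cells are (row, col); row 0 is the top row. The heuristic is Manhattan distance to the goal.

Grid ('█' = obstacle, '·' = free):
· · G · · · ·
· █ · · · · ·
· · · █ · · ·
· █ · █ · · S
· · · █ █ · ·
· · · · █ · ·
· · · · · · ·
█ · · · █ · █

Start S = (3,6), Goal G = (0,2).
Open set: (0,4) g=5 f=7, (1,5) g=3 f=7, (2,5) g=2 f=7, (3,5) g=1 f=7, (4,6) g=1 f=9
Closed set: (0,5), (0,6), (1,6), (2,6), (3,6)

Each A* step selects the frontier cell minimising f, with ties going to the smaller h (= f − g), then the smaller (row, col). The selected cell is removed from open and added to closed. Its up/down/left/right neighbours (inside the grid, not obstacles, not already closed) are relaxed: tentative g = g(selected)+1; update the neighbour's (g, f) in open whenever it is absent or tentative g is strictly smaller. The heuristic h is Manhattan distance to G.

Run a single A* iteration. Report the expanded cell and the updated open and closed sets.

expanded=(0,4); open=[(0,3) g=6 f=7, (1,4) g=6 f=9, (1,5) g=3 f=7, (2,5) g=2 f=7, (3,5) g=1 f=7, (4,6) g=1 f=9]; closed=[(0,4), (0,5), (0,6), (1,6), (2,6), (3,6)]

step 1: expand (0,4) (f=7, h=2) → closed; open now [(0,3) g=6 f=7, (1,4) g=6 f=9, (1,5) g=3 f=7, (2,5) g=2 f=7, (3,5) g=1 f=7, (4,6) g=1 f=9]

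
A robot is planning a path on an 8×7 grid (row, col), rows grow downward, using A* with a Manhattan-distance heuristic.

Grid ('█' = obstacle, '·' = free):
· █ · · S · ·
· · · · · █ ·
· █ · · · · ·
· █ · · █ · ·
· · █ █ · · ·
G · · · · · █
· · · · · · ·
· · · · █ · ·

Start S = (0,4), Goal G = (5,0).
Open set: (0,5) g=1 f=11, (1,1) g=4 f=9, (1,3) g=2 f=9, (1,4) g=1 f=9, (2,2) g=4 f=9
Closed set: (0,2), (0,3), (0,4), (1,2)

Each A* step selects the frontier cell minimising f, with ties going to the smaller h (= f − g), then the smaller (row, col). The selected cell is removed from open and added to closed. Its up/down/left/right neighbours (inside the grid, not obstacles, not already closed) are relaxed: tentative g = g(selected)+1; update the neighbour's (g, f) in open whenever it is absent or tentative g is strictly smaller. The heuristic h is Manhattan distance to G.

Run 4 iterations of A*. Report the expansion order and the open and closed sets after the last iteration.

step 1: expand (1,1) (f=9, h=5) → closed; open now [(0,5) g=1 f=11, (1,0) g=5 f=9, (1,3) g=2 f=9, (1,4) g=1 f=9, (2,2) g=4 f=9]
step 2: expand (1,0) (f=9, h=4) → closed; open now [(0,0) g=6 f=11, (0,5) g=1 f=11, (1,3) g=2 f=9, (1,4) g=1 f=9, (2,0) g=6 f=9, (2,2) g=4 f=9]
step 3: expand (2,0) (f=9, h=3) → closed; open now [(0,0) g=6 f=11, (0,5) g=1 f=11, (1,3) g=2 f=9, (1,4) g=1 f=9, (2,2) g=4 f=9, (3,0) g=7 f=9]
step 4: expand (3,0) (f=9, h=2) → closed; open now [(0,0) g=6 f=11, (0,5) g=1 f=11, (1,3) g=2 f=9, (1,4) g=1 f=9, (2,2) g=4 f=9, (4,0) g=8 f=9]

order=[(1,1) → (1,0) → (2,0) → (3,0)]; open=[(0,0) g=6 f=11, (0,5) g=1 f=11, (1,3) g=2 f=9, (1,4) g=1 f=9, (2,2) g=4 f=9, (4,0) g=8 f=9]; closed=[(0,2), (0,3), (0,4), (1,0), (1,1), (1,2), (2,0), (3,0)]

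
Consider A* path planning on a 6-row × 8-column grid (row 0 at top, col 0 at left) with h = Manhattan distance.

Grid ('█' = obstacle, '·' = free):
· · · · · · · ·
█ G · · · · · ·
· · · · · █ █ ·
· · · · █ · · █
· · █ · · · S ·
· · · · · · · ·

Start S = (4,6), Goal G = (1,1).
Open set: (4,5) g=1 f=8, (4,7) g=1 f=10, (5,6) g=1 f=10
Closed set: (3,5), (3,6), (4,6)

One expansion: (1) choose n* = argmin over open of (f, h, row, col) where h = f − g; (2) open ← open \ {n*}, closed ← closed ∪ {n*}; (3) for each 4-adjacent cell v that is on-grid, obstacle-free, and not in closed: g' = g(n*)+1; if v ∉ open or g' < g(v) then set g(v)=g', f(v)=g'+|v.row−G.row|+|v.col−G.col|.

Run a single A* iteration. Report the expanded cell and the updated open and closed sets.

expanded=(4,5); open=[(4,4) g=2 f=8, (4,7) g=1 f=10, (5,5) g=2 f=10, (5,6) g=1 f=10]; closed=[(3,5), (3,6), (4,5), (4,6)]

step 1: expand (4,5) (f=8, h=7) → closed; open now [(4,4) g=2 f=8, (4,7) g=1 f=10, (5,5) g=2 f=10, (5,6) g=1 f=10]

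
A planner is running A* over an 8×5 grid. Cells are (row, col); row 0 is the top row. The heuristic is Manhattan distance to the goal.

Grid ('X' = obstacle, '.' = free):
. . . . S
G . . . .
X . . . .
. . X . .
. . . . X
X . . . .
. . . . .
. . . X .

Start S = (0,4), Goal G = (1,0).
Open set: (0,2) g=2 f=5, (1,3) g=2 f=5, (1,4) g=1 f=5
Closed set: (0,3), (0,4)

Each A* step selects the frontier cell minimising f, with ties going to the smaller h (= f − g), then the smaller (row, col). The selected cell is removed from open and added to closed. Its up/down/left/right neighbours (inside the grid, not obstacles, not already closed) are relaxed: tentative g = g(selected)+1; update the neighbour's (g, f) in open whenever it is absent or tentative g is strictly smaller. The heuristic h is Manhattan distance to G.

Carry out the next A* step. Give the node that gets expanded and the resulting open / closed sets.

step 1: expand (0,2) (f=5, h=3) → closed; open now [(0,1) g=3 f=5, (1,2) g=3 f=5, (1,3) g=2 f=5, (1,4) g=1 f=5]

expanded=(0,2); open=[(0,1) g=3 f=5, (1,2) g=3 f=5, (1,3) g=2 f=5, (1,4) g=1 f=5]; closed=[(0,2), (0,3), (0,4)]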